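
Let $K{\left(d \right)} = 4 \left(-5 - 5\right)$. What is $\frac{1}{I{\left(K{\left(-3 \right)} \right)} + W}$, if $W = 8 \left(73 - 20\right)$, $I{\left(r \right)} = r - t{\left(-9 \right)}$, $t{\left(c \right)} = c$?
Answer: $\frac{1}{393} \approx 0.0025445$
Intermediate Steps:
$K{\left(d \right)} = -40$ ($K{\left(d \right)} = 4 \left(-10\right) = -40$)
$I{\left(r \right)} = 9 + r$ ($I{\left(r \right)} = r - -9 = r + 9 = 9 + r$)
$W = 424$ ($W = 8 \cdot 53 = 424$)
$\frac{1}{I{\left(K{\left(-3 \right)} \right)} + W} = \frac{1}{\left(9 - 40\right) + 424} = \frac{1}{-31 + 424} = \frac{1}{393}$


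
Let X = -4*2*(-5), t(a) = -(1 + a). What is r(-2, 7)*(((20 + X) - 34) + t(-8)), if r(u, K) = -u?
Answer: 66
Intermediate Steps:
t(a) = -1 - a
X = 40 (X = -8*(-5) = 40)
r(-2, 7)*(((20 + X) - 34) + t(-8)) = (-1*(-2))*(((20 + 40) - 34) + (-1 - 1*(-8))) = 2*((60 - 34) + (-1 + 8)) = 2*(26 + 7) = 2*33 = 66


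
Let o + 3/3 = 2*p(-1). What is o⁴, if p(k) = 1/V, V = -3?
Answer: 625/81 ≈ 7.7160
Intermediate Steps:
p(k) = -⅓ (p(k) = 1/(-3) = -⅓)
o = -5/3 (o = -1 + 2*(-⅓) = -1 - ⅔ = -5/3 ≈ -1.6667)
o⁴ = (-5/3)⁴ = 625/81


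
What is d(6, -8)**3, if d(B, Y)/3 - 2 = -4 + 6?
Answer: 1728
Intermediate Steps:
d(B, Y) = 12 (d(B, Y) = 6 + 3*(-4 + 6) = 6 + 3*2 = 6 + 6 = 12)
d(6, -8)**3 = 12**3 = 1728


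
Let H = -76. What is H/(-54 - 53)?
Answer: 76/107 ≈ 0.71028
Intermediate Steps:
H/(-54 - 53) = -76/(-54 - 53) = -76/(-107) = -1/107*(-76) = 76/107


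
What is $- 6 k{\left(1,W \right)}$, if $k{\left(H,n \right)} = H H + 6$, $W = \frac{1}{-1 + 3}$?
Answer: $-42$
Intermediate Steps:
$W = \frac{1}{2} \approx 0.5$
$k{\left(H,n \right)} = 6 + H^{2}$ ($k{\left(H,n \right)} = H^{2} + 6 = 6 + H^{2}$)
$- 6 k{\left(1,W \right)} = - 6 \left(6 + 1^{2}\right) = - 6 \left(6 + 1\right) = \left(-6\right) 7 = -42$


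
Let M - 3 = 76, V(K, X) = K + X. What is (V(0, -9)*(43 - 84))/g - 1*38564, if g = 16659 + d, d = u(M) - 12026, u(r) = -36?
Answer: -177278339/4597 ≈ -38564.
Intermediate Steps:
M = 79 (M = 3 + 76 = 79)
d = -12062 (d = -36 - 12026 = -12062)
g = 4597 (g = 16659 - 12062 = 4597)
(V(0, -9)*(43 - 84))/g - 1*38564 = ((0 - 9)*(43 - 84))/4597 - 1*38564 = -9*(-41)*(1/4597) - 38564 = 369*(1/4597) - 38564 = 369/4597 - 38564 = -177278339/4597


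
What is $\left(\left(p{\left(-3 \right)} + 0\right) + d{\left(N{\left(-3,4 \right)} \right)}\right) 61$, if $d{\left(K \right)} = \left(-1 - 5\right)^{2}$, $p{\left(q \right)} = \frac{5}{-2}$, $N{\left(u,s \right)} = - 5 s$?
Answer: $\frac{4087}{2} \approx 2043.5$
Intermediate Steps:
$p{\left(q \right)} = - \frac{5}{2}$ ($p{\left(q \right)} = 5 \left(- \frac{1}{2}\right) = - \frac{5}{2}$)
$d{\left(K \right)} = 36$ ($d{\left(K \right)} = \left(-6\right)^{2} = 36$)
$\left(\left(p{\left(-3 \right)} + 0\right) + d{\left(N{\left(-3,4 \right)} \right)}\right) 61 = \left(\left(- \frac{5}{2} + 0\right) + 36\right) 61 = \left(- \frac{5}{2} + 36\right) 61 = \frac{67}{2} \cdot 61 = \frac{4087}{2}$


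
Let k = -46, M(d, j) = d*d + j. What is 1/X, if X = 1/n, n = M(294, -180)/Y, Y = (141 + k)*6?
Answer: 14376/95 ≈ 151.33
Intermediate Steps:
M(d, j) = j + d**2 (M(d, j) = d**2 + j = j + d**2)
Y = 570 (Y = (141 - 46)*6 = 95*6 = 570)
n = 14376/95 (n = (-180 + 294**2)/570 = (-180 + 86436)*(1/570) = 86256*(1/570) = 14376/95 ≈ 151.33)
X = 95/14376 (X = 1/(14376/95) = 95/14376 ≈ 0.0066082)
1/X = 1/(95/14376) = 14376/95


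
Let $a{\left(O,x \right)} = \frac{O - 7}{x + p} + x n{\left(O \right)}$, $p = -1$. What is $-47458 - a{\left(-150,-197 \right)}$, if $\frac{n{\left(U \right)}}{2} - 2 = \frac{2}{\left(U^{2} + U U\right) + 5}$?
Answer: $- \frac{415882813061}{8910990} \approx -46671.0$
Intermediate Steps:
$n{\left(U \right)} = 4 + \frac{4}{5 + 2 U^{2}}$ ($n{\left(U \right)} = 4 + 2 \frac{2}{\left(U^{2} + U U\right) + 5} = 4 + 2 \frac{2}{\left(U^{2} + U^{2}\right) + 5} = 4 + 2 \frac{2}{2 U^{2} + 5} = 4 + 2 \frac{2}{5 + 2 U^{2}} = 4 + \frac{4}{5 + 2 U^{2}}$)
$a{\left(O,x \right)} = \frac{-7 + O}{-1 + x} + \frac{8 x \left(3 + O^{2}\right)}{5 + 2 O^{2}}$ ($a{\left(O,x \right)} = \frac{O - 7}{x - 1} + x \frac{8 \left(3 + O^{2}\right)}{5 + 2 O^{2}} = \frac{-7 + O}{-1 + x} + \frac{8 x \left(3 + O^{2}\right)}{5 + 2 O^{2}}$)
$-47458 - a{\left(-150,-197 \right)} = -47458 - \frac{\left(-7 - 150\right) \left(5 + 2 \left(-150\right)^{2}\right) - - 1576 \left(3 + \left(-150\right)^{2}\right) + 8 \left(-197\right)^{2} \left(3 + \left(-150\right)^{2}\right)}{\left(-1 - 197\right) \left(5 + 2 \left(-150\right)^{2}\right)} = -47458 - \frac{- 157 \left(5 + 2 \cdot 22500\right) - - 1576 \left(3 + 22500\right) + 8 \cdot 38809 \left(3 + 22500\right)}{\left(-198\right) \left(5 + 2 \cdot 22500\right)} = -47458 - - \frac{- 157 \left(5 + 45000\right) - \left(-1576\right) 22503 + 8 \cdot 38809 \cdot 22503}{198 \left(5 + 45000\right)} = -47458 - - \frac{\left(-157\right) 45005 + 35464728 + 6986551416}{198 \cdot 45005} = -47458 - \left(- \frac{1}{198}\right) \frac{1}{45005} \left(-7065785 + 35464728 + 6986551416\right) = -47458 - \left(- \frac{1}{198}\right) \frac{1}{45005} \cdot 7014950359 = -47458 - - \frac{7014950359}{8910990} = -47458 + \frac{7014950359}{8910990} = - \frac{415882813061}{8910990}$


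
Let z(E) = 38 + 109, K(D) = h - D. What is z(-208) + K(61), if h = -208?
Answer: -122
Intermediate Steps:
K(D) = -208 - D
z(E) = 147
z(-208) + K(61) = 147 + (-208 - 1*61) = 147 + (-208 - 61) = 147 - 269 = -122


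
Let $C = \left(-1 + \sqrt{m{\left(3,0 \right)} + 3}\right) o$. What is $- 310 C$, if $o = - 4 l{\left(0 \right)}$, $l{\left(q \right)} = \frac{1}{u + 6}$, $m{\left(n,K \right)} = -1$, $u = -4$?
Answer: $-620 + 620 \sqrt{2} \approx 256.81$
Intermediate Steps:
$l{\left(q \right)} = \frac{1}{2}$ ($l{\left(q \right)} = \frac{1}{-4 + 6} = \frac{1}{2}$)
$o = -2$ ($o = \left(-4\right) \frac{1}{2} = -2$)
$C = 2 - 2 \sqrt{2}$ ($C = \left(-1 + \sqrt{-1 + 3}\right) \left(-2\right) = \left(-1 + \sqrt{2}\right) \left(-2\right) = 2 - 2 \sqrt{2} \approx -0.82843$)
$- 310 C = - 310 \left(2 - 2 \sqrt{2}\right) = -620 + 620 \sqrt{2}$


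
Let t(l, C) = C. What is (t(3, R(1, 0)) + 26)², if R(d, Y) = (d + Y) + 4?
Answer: 961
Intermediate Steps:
R(d, Y) = 4 + Y + d (R(d, Y) = (Y + d) + 4 = 4 + Y + d)
(t(3, R(1, 0)) + 26)² = ((4 + 0 + 1) + 26)² = (5 + 26)² = 31² = 961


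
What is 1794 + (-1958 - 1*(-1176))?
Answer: 1012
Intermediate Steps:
1794 + (-1958 - 1*(-1176)) = 1794 + (-1958 + 1176) = 1794 - 782 = 1012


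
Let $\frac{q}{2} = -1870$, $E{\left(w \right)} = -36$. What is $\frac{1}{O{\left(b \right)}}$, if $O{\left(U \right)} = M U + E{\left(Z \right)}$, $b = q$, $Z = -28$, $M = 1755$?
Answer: $- \frac{1}{6563736} \approx -1.5235 \cdot 10^{-7}$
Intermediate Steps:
$q = -3740$ ($q = 2 \left(-1870\right) = -3740$)
$b = -3740$
$O{\left(U \right)} = -36 + 1755 U$ ($O{\left(U \right)} = 1755 U - 36 = -36 + 1755 U$)
$\frac{1}{O{\left(b \right)}} = \frac{1}{-36 + 1755 \left(-3740\right)} = \frac{1}{-36 - 6563700} = \frac{1}{-6563736} = - \frac{1}{6563736}$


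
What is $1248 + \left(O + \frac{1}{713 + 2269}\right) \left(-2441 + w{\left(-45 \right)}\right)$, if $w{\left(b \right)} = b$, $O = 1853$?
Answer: $- \frac{6866518453}{1491} \approx -4.6053 \cdot 10^{6}$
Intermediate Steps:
$1248 + \left(O + \frac{1}{713 + 2269}\right) \left(-2441 + w{\left(-45 \right)}\right) = 1248 + \left(1853 + \frac{1}{713 + 2269}\right) \left(-2441 - 45\right) = 1248 + \left(1853 + \frac{1}{2982}\right) \left(-2486\right) = 1248 + \frac{5525647}{2982} \left(-2486\right) = 1248 - \frac{6868379221}{1491} = - \frac{6866518453}{1491}$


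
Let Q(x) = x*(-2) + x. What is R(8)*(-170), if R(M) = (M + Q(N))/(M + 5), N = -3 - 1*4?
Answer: -2550/13 ≈ -196.15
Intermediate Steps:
N = -7 (N = -3 - 4 = -7)
Q(x) = -x (Q(x) = -2*x + x = -x)
R(M) = (7 + M)/(5 + M) (R(M) = (M - 1*(-7))/(M + 5) = (M + 7)/(5 + M) = (7 + M)/(5 + M))
R(8)*(-170) = ((7 + 8)/(5 + 8))*(-170) = (15/13)*(-170) = -2550/13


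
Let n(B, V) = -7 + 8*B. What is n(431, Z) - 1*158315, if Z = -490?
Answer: -154874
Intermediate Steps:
n(431, Z) - 1*158315 = (-7 + 8*431) - 1*158315 = (-7 + 3448) - 158315 = 3441 - 158315 = -154874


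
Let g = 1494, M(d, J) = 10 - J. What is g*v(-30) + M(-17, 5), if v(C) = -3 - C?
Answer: 40343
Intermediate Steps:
g*v(-30) + M(-17, 5) = 1494*(-3 - 1*(-30)) + (10 - 1*5) = 1494*(-3 + 30) + (10 - 5) = 1494*27 + 5 = 40338 + 5 = 40343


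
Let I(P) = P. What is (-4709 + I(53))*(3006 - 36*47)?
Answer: -6117984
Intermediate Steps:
(-4709 + I(53))*(3006 - 36*47) = (-4709 + 53)*(3006 - 36*47) = -4656*(3006 - 1692) = -4656*1314 = -6117984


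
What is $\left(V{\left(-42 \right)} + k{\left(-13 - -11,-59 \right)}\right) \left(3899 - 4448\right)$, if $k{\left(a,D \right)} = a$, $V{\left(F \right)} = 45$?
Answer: $-23607$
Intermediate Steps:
$\left(V{\left(-42 \right)} + k{\left(-13 - -11,-59 \right)}\right) \left(3899 - 4448\right) = \left(45 - 2\right) \left(3899 - 4448\right) = \left(45 + \left(-13 + 11\right)\right) \left(-549\right) = \left(45 - 2\right) \left(-549\right) = 43 \left(-549\right) = -23607$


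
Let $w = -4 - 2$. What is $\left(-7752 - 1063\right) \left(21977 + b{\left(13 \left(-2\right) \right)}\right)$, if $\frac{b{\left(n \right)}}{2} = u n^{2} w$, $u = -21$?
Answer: $-1695380135$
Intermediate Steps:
$w = -6$ ($w = -4 - 2 = -6$)
$b{\left(n \right)} = 252 n^{2}$ ($b{\left(n \right)} = 2 - 21 n^{2} \left(-6\right) = 2 \cdot 126 n^{2} = 252 n^{2}$)
$\left(-7752 - 1063\right) \left(21977 + b{\left(13 \left(-2\right) \right)}\right) = \left(-7752 - 1063\right) \left(21977 + 252 \left(13 \left(-2\right)\right)^{2}\right) = - 8815 \left(21977 + 252 \left(-26\right)^{2}\right) = - 8815 \left(21977 + 252 \cdot 676\right) = - 8815 \left(21977 + 170352\right) = \left(-8815\right) 192329 = -1695380135$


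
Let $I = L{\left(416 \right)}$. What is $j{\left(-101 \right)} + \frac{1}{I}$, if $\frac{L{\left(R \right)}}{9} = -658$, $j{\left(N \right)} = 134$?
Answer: $\frac{793547}{5922} \approx 134.0$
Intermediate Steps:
$L{\left(R \right)} = -5922$ ($L{\left(R \right)} = 9 \left(-658\right) = -5922$)
$I = -5922$
$j{\left(-101 \right)} + \frac{1}{I} = 134 + \frac{1}{-5922} = 134 - \frac{1}{5922} = \frac{793547}{5922}$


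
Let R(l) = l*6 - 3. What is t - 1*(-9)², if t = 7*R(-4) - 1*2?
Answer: -272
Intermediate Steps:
R(l) = -3 + 6*l (R(l) = 6*l - 3 = -3 + 6*l)
t = -191 (t = 7*(-3 + 6*(-4)) - 1*2 = 7*(-3 - 24) - 2 = 7*(-27) - 2 = -189 - 2 = -191)
t - 1*(-9)² = -191 - 1*(-9)² = -191 - 1*81 = -191 - 81 = -272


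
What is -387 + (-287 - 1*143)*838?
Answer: -360727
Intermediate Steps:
-387 + (-287 - 1*143)*838 = -387 + (-287 - 143)*838 = -387 - 430*838 = -387 - 360340 = -360727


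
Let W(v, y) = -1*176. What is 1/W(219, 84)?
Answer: -1/176 ≈ -0.0056818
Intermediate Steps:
W(v, y) = -176
1/W(219, 84) = 1/(-176) = -1/176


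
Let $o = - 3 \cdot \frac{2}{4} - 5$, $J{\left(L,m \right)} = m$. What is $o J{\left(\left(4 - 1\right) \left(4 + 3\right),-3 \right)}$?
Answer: $\frac{39}{2} \approx 19.5$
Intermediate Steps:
$o = - \frac{13}{2}$ ($o = - 3 \cdot 2 \cdot \frac{1}{4} - 5 = \left(-3\right) \frac{1}{2} - 5 = - \frac{3}{2} - 5 = - \frac{13}{2} \approx -6.5$)
$o J{\left(\left(4 - 1\right) \left(4 + 3\right),-3 \right)} = \left(- \frac{13}{2}\right) \left(-3\right) = \frac{39}{2}$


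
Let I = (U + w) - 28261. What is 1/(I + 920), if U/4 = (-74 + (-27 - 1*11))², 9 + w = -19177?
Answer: 1/3649 ≈ 0.00027405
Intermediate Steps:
w = -19186 (w = -9 - 19177 = -19186)
U = 50176 (U = 4*(-74 + (-27 - 1*11))² = 4*(-74 + (-27 - 11))² = 4*(-74 - 38)² = 4*(-112)² = 4*12544 = 50176)
I = 2729 (I = (50176 - 19186) - 28261 = 30990 - 28261 = 2729)
1/(I + 920) = 1/(2729 + 920) = 1/3649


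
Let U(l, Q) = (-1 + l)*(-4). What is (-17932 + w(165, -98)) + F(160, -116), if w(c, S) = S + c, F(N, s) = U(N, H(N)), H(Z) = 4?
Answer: -18501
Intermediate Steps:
U(l, Q) = 4 - 4*l
F(N, s) = 4 - 4*N
(-17932 + w(165, -98)) + F(160, -116) = (-17932 + (-98 + 165)) + (4 - 4*160) = (-17932 + 67) + (4 - 640) = -17865 - 636 = -18501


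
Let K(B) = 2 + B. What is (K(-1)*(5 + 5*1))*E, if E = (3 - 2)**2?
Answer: 10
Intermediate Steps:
E = 1 (E = 1**2 = 1)
(K(-1)*(5 + 5*1))*E = ((2 - 1)*(5 + 5*1))*1 = (1*(5 + 5))*1 = (1*10)*1 = 10*1 = 10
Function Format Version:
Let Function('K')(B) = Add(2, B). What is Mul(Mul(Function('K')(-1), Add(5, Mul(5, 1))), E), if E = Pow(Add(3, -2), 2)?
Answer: 10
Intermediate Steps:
E = 1 (E = Pow(1, 2) = 1)
Mul(Mul(Function('K')(-1), Add(5, Mul(5, 1))), E) = Mul(Mul(Add(2, -1), Add(5, Mul(5, 1))), 1) = Mul(Mul(1, Add(5, 5)), 1) = Mul(Mul(1, 10), 1) = Mul(10, 1) = 10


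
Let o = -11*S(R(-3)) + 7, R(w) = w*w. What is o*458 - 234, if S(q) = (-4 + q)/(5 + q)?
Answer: 8209/7 ≈ 1172.7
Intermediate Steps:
R(w) = w²
S(q) = (-4 + q)/(5 + q)
o = 43/14 (o = -11*(-4 + (-3)²)/(5 + (-3)²) + 7 = -11*(-4 + 9)/(5 + 9) + 7 = -11*5/14 + 7 = -55/14 + 7 = 43/14 ≈ 3.0714)
o*458 - 234 = (43/14)*458 - 234 = 9847/7 - 234 = 8209/7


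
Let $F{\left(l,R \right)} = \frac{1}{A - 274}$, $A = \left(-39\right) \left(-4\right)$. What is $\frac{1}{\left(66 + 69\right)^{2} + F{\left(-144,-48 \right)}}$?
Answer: $\frac{118}{2150549} \approx 5.487 \cdot 10^{-5}$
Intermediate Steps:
$A = 156$
$F{\left(l,R \right)} = - \frac{1}{118}$ ($F{\left(l,R \right)} = \frac{1}{156 - 274} = \frac{1}{-118} = - \frac{1}{118}$)
$\frac{1}{\left(66 + 69\right)^{2} + F{\left(-144,-48 \right)}} = \frac{1}{\left(66 + 69\right)^{2} - \frac{1}{118}} = \frac{1}{135^{2} - \frac{1}{118}} = \frac{1}{18225 - \frac{1}{118}} = \frac{1}{\frac{2150549}{118}} = \frac{118}{2150549}$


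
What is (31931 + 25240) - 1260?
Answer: 55911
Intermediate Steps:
(31931 + 25240) - 1260 = 57171 - 1260 = 55911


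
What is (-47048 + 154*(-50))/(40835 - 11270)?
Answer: -54748/29565 ≈ -1.8518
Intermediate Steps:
(-47048 + 154*(-50))/(40835 - 11270) = (-47048 - 7700)/29565 = -54748*1/29565 = -54748/29565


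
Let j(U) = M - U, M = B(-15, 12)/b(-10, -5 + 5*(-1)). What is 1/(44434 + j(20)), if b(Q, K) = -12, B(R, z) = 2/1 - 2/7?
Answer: 7/310897 ≈ 2.2515e-5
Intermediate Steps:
B(R, z) = 12/7 (B(R, z) = 2*1 - 2*1/7 = 2 - 2/7 = 12/7)
M = -1/7 (M = (12/7)/(-12) = (12/7)*(-1/12) = -1/7 ≈ -0.14286)
j(U) = -1/7 - U
1/(44434 + j(20)) = 1/(44434 + (-1/7 - 1*20)) = 1/(44434 + (-1/7 - 20)) = 1/(44434 - 141/7) = 1/(310897/7) = 7/310897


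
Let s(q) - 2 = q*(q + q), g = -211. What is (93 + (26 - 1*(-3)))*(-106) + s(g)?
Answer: 76112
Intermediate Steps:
s(q) = 2 + 2*q² (s(q) = 2 + q*(q + q) = 2 + q*(2*q) = 2 + 2*q²)
(93 + (26 - 1*(-3)))*(-106) + s(g) = (93 + (26 - 1*(-3)))*(-106) + (2 + 2*(-211)²) = (93 + (26 + 3))*(-106) + (2 + 2*44521) = (93 + 29)*(-106) + (2 + 89042) = 122*(-106) + 89044 = -12932 + 89044 = 76112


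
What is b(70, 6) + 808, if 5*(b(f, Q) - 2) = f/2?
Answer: 817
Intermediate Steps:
b(f, Q) = 2 + f/10 (b(f, Q) = 2 + (f/2)/5 = 2 + f/10)
b(70, 6) + 808 = (2 + (1/10)*70) + 808 = (2 + 7) + 808 = 9 + 808 = 817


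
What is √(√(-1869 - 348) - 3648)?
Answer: √(-3648 + I*√2217) ≈ 0.3898 + 60.4*I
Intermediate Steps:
√(√(-1869 - 348) - 3648) = √(√(-2217) - 3648) = √(I*√2217 - 3648) = √(-3648 + I*√2217)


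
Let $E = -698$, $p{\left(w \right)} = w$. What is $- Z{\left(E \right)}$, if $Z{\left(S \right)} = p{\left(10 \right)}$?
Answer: $-10$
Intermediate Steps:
$Z{\left(S \right)} = 10$
$- Z{\left(E \right)} = \left(-1\right) 10 = -10$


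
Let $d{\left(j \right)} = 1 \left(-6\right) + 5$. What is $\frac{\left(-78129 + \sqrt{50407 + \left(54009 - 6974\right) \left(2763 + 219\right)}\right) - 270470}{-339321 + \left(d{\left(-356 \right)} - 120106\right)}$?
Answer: $\frac{348599}{459428} - \frac{\sqrt{140308777}}{459428} \approx 0.73298$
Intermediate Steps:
$d{\left(j \right)} = -1$ ($d{\left(j \right)} = -6 + 5 = -1$)
$\frac{\left(-78129 + \sqrt{50407 + \left(54009 - 6974\right) \left(2763 + 219\right)}\right) - 270470}{-339321 + \left(d{\left(-356 \right)} - 120106\right)} = \frac{\left(-78129 + \sqrt{50407 + \left(54009 - 6974\right) \left(2763 + 219\right)}\right) - 270470}{-339321 - 120107} = \frac{\left(-78129 + \sqrt{50407 + 47035 \cdot 2982}\right) - 270470}{-339321 - 120107} = \frac{\left(-78129 + \sqrt{50407 + 140258370}\right) - 270470}{-459428} = \left(\left(-78129 + \sqrt{140308777}\right) - 270470\right) \left(- \frac{1}{459428}\right) = \left(-348599 + \sqrt{140308777}\right) \left(- \frac{1}{459428}\right) = \frac{348599}{459428} - \frac{\sqrt{140308777}}{459428}$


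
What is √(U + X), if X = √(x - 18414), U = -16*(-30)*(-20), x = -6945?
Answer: √(-9600 + I*√25359) ≈ 0.8126 + 97.983*I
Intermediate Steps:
U = -9600 (U = 480*(-20) = -9600)
X = I*√25359 (X = √(-6945 - 18414) = √(-25359) = I*√25359 ≈ 159.25*I)
√(U + X) = √(-9600 + I*√25359)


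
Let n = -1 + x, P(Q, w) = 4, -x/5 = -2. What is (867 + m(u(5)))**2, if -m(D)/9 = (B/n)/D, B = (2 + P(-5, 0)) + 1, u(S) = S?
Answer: 18731584/25 ≈ 7.4926e+5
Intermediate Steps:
x = 10 (x = -5*(-2) = 10)
n = 9 (n = -1 + 10 = 9)
B = 7 (B = (2 + 4) + 1 = 6 + 1 = 7)
m(D) = -7/D (m(D) = -9*7/9/D = -9*7*(1/9)/D = -7/D)
(867 + m(u(5)))**2 = (867 - 7/5)**2 = (4328/5)**2 = 18731584/25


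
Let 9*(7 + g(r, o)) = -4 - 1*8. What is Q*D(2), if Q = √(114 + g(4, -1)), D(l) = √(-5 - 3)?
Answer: 2*I*√1902/3 ≈ 29.075*I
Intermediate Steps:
g(r, o) = -25/3 (g(r, o) = -7 + (-4 - 1*8)/9 = -7 + (-4 - 8)/9 = -7 + (⅑)*(-12) = -7 - 4/3 = -25/3)
D(l) = 2*I*√2 (D(l) = √(-8) = 2*I*√2)
Q = √951/3 (Q = √(114 - 25/3) = √(317/3) = √951/3 ≈ 10.279)
Q*D(2) = (√951/3)*(2*I*√2) = 2*I*√1902/3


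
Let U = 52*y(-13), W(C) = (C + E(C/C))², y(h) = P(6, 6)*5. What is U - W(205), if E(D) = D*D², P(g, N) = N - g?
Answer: -42436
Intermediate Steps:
E(D) = D³
y(h) = 0 (y(h) = (6 - 1*6)*5 = (6 - 6)*5 = 0*5 = 0)
W(C) = (1 + C)² (W(C) = (C + (C/C)³)² = (C + 1³)² = (C + 1)² = (1 + C)²)
U = 0 (U = 52*0 = 0)
U - W(205) = 0 - (1 + 205)² = 0 - 1*206² = 0 - 1*42436 = 0 - 42436 = -42436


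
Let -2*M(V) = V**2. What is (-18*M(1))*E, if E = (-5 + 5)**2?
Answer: 0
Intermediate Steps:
M(V) = -V**2/2
E = 0 (E = 0**2 = 0)
(-18*M(1))*E = -(-9)*1**2*0 = -(-9)*0 = -18*(-1/2)*0 = 9*0 = 0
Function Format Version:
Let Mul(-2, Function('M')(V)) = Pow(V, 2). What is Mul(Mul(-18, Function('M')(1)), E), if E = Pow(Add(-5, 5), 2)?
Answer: 0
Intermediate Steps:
Function('M')(V) = Mul(Rational(-1, 2), Pow(V, 2))
E = 0 (E = Pow(0, 2) = 0)
Mul(Mul(-18, Function('M')(1)), E) = Mul(Mul(-18, Mul(Rational(-1, 2), Pow(1, 2))), 0) = Mul(Mul(-18, Mul(Rational(-1, 2), 1)), 0) = Mul(Mul(-18, Rational(-1, 2)), 0) = Mul(9, 0) = 0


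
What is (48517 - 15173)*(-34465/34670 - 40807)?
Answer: -4717552984032/3467 ≈ -1.3607e+9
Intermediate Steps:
(48517 - 15173)*(-34465/34670 - 40807) = 33344*(-34465*1/34670 - 40807) = 33344*(-6893/6934 - 40807) = 33344*(-282962631/6934) = -4717552984032/3467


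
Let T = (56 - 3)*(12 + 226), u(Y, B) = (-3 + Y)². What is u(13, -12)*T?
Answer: 1261400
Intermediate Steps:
T = 12614 (T = 53*238 = 12614)
u(13, -12)*T = (-3 + 13)²*12614 = 10²*12614 = 100*12614 = 1261400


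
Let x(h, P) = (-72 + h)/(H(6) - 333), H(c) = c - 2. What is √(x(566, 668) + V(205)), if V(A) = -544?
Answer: I*√59045630/329 ≈ 23.356*I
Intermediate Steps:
H(c) = -2 + c
x(h, P) = 72/329 - h/329 (x(h, P) = (-72 + h)/((-2 + 6) - 333) = (-72 + h)/(4 - 333) = (-72 + h)/(-329) = (-72 + h)*(-1/329) = 72/329 - h/329)
√(x(566, 668) + V(205)) = √((72/329 - 1/329*566) - 544) = √((72/329 - 566/329) - 544) = √(-494/329 - 544) = √(-179470/329) = I*√59045630/329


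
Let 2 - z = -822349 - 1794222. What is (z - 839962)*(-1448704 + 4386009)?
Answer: 5218448373355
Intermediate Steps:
z = 2616573 (z = 2 - (-822349 - 1794222) = 2 - 1*(-2616571) = 2 + 2616571 = 2616573)
(z - 839962)*(-1448704 + 4386009) = (2616573 - 839962)*(-1448704 + 4386009) = 1776611*2937305 = 5218448373355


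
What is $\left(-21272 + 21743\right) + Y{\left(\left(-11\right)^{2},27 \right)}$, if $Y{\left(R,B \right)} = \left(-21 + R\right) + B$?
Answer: $598$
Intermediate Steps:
$Y{\left(R,B \right)} = -21 + B + R$
$\left(-21272 + 21743\right) + Y{\left(\left(-11\right)^{2},27 \right)} = \left(-21272 + 21743\right) + \left(-21 + 27 + \left(-11\right)^{2}\right) = 471 + \left(-21 + 27 + 121\right) = 471 + 127 = 598$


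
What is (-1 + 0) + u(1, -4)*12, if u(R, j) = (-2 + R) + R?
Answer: -1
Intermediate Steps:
u(R, j) = -2 + 2*R
(-1 + 0) + u(1, -4)*12 = (-1 + 0) + (-2 + 2*1)*12 = -1 + (-2 + 2)*12 = -1 + 0*12 = -1 + 0 = -1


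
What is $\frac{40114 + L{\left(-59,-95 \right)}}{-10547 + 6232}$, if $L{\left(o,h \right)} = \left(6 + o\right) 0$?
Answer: $- \frac{40114}{4315} \approx -9.2964$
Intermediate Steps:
$L{\left(o,h \right)} = 0$
$\frac{40114 + L{\left(-59,-95 \right)}}{-10547 + 6232} = \frac{40114 + 0}{-10547 + 6232} = \frac{40114}{-4315} = 40114 \left(- \frac{1}{4315}\right) = - \frac{40114}{4315}$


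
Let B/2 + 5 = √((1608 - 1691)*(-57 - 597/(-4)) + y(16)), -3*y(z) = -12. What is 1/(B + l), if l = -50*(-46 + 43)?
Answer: 20/7173 - I*√30611/50211 ≈ 0.0027882 - 0.0034845*I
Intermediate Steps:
y(z) = 4 (y(z) = -⅓*(-12) = 4)
l = 150 (l = -50*(-3) = 150)
B = -10 + I*√30611 (B = -10 + 2*√((1608 - 1691)*(-57 - 597/(-4)) + 4) = -10 + 2*√(-83*(-57 - 597*(-¼)) + 4) = -10 + 2*√(-83*(-57 + 597/4) + 4) = -10 + 2*√(-83*369/4 + 4) = -10 + 2*√(-30627/4 + 4) = -10 + 2*√(-30611/4) = -10 + 2*(I*√30611/2) = -10 + I*√30611 ≈ -10.0 + 174.96*I)
1/(B + l) = 1/((-10 + I*√30611) + 150) = 1/(140 + I*√30611)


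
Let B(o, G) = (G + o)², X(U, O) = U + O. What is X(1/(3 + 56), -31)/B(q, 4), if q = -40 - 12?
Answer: -457/33984 ≈ -0.013448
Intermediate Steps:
X(U, O) = O + U
q = -52
X(1/(3 + 56), -31)/B(q, 4) = (-31 + 1/(3 + 56))/((4 - 52)²) = (-31 + 1/59)/((-48)²) = (-31 + 1/59)/2304 = -1828/59*1/2304 = -457/33984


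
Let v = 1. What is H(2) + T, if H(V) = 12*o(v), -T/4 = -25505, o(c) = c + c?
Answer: 102044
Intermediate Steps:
o(c) = 2*c
T = 102020 (T = -4*(-25505) = 102020)
H(V) = 24 (H(V) = 12*(2*1) = 12*2 = 24)
H(2) + T = 24 + 102020 = 102044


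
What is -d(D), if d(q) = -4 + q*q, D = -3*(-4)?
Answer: -140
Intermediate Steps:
D = 12
d(q) = -4 + q²
-d(D) = -(-4 + 12²) = -(-4 + 144) = -1*140 = -140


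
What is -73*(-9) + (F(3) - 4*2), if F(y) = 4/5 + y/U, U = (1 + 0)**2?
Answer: 3264/5 ≈ 652.80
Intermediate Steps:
U = 1 (U = 1**2 = 1)
F(y) = 4/5 + y (F(y) = 4/5 + y/1 = 4*(1/5) + y*1 = 4/5 + y)
-73*(-9) + (F(3) - 4*2) = -73*(-9) + ((4/5 + 3) - 4*2) = 657 + (19/5 - 8) = 657 - 21/5 = 3264/5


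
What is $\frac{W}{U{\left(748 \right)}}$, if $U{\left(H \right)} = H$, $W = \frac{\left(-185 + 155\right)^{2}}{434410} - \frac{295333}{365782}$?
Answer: $- \frac{12796640473}{11885672024776} \approx -0.0010766$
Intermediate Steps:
$W = - \frac{12796640473}{15889935862}$ ($W = \left(-30\right)^{2} \cdot \frac{1}{434410} - \frac{295333}{365782} = 900 \cdot \frac{1}{434410} - \frac{295333}{365782} = \frac{90}{43441} - \frac{295333}{365782} = - \frac{12796640473}{15889935862} \approx -0.80533$)
$\frac{W}{U{\left(748 \right)}} = - \frac{12796640473}{15889935862 \cdot 748} = \left(- \frac{12796640473}{15889935862}\right) \frac{1}{748} = - \frac{12796640473}{11885672024776}$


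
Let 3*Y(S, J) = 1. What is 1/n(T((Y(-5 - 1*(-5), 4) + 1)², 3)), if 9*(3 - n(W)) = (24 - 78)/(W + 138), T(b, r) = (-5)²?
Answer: 163/495 ≈ 0.32929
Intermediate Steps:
Y(S, J) = ⅓ (Y(S, J) = (⅓)*1 = ⅓)
T(b, r) = 25
n(W) = 3 + 6/(138 + W) (n(W) = 3 - (24 - 78)/(9*(W + 138)) = 3 - (-6)/(138 + W) = 3 + 6/(138 + W))
1/n(T((Y(-5 - 1*(-5), 4) + 1)², 3)) = 1/(3*(140 + 25)/(138 + 25)) = 1/(3*165/163) = 1/(3*(1/163)*165) = 1/(495/163) = 163/495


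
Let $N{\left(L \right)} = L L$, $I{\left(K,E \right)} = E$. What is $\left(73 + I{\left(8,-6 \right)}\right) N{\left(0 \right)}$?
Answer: $0$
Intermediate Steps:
$N{\left(L \right)} = L^{2}$
$\left(73 + I{\left(8,-6 \right)}\right) N{\left(0 \right)} = \left(73 - 6\right) 0^{2} = 67 \cdot 0 = 0$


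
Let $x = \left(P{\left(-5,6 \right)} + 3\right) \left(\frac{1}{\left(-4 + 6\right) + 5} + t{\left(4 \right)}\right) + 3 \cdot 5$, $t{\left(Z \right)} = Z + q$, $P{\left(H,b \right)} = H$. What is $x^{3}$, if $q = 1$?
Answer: $\frac{35937}{343} \approx 104.77$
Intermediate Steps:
$t{\left(Z \right)} = 1 + Z$ ($t{\left(Z \right)} = Z + 1 = 1 + Z$)
$x = \frac{33}{7}$ ($x = \left(-5 + 3\right) \left(\frac{1}{\left(-4 + 6\right) + 5} + \left(1 + 4\right)\right) + 3 \cdot 5 = - 2 \left(\frac{1}{2 + 5} + 5\right) + 15 = - 2 \left(\frac{1}{7} + 5\right) + 15 = \left(-2\right) \frac{36}{7} + 15 = - \frac{72}{7} + 15 = \frac{33}{7} \approx 4.7143$)
$x^{3} = \left(\frac{33}{7}\right)^{3} = \frac{35937}{343}$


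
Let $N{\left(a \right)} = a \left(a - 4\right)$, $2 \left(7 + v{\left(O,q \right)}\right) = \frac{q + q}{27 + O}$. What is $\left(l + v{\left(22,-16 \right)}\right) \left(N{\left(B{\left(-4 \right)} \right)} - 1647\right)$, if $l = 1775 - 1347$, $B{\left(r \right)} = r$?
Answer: $- \frac{33289995}{49} \approx -6.7939 \cdot 10^{5}$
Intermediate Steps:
$v{\left(O,q \right)} = -7 + \frac{q}{27 + O}$ ($v{\left(O,q \right)} = -7 + \frac{\left(q + q\right) \frac{1}{27 + O}}{2} = -7 + \frac{2 q \frac{1}{27 + O}}{2} = -7 + \frac{q}{27 + O}$)
$l = 428$ ($l = 1775 - 1347 = 428$)
$N{\left(a \right)} = a \left(-4 + a\right)$
$\left(l + v{\left(22,-16 \right)}\right) \left(N{\left(B{\left(-4 \right)} \right)} - 1647\right) = \left(428 + \frac{-189 - 16 - 154}{27 + 22}\right) \left(- 4 \left(-4 - 4\right) - 1647\right) = \left(428 + \frac{-189 - 16 - 154}{49}\right) \left(\left(-4\right) \left(-8\right) - 1647\right) = \left(428 + \frac{1}{49} \left(-359\right)\right) \left(32 - 1647\right) = \left(428 - \frac{359}{49}\right) \left(-1615\right) = \frac{20613}{49} \left(-1615\right) = - \frac{33289995}{49}$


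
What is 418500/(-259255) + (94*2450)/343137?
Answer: -16779281600/17791996587 ≈ -0.94308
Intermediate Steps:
418500/(-259255) + (94*2450)/343137 = 418500*(-1/259255) + 230300*(1/343137) = -83700/51851 + 230300/343137 = -16779281600/17791996587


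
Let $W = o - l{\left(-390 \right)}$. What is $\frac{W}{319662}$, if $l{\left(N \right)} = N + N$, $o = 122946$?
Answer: $\frac{20621}{53277} \approx 0.38705$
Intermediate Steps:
$l{\left(N \right)} = 2 N$
$W = 123726$ ($W = 122946 - 2 \left(-390\right) = 122946 - -780 = 122946 + 780 = 123726$)
$\frac{W}{319662} = \frac{123726}{319662} = 123726 \cdot \frac{1}{319662} = \frac{20621}{53277}$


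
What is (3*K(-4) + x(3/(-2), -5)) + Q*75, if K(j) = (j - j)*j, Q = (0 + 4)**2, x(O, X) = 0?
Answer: 1200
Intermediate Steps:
Q = 16 (Q = 4**2 = 16)
K(j) = 0 (K(j) = 0*j = 0)
(3*K(-4) + x(3/(-2), -5)) + Q*75 = (3*0 + 0) + 16*75 = (0 + 0) + 1200 = 0 + 1200 = 1200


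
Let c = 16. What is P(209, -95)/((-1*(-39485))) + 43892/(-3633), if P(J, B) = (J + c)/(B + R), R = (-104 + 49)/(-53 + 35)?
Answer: -114730194590/9496324131 ≈ -12.082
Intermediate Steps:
R = 55/18 (R = -55/(-18) = -55*(-1/18) = 55/18 ≈ 3.0556)
P(J, B) = (16 + J)/(55/18 + B) (P(J, B) = (J + 16)/(B + 55/18) = (16 + J)/(55/18 + B))
P(209, -95)/((-1*(-39485))) + 43892/(-3633) = (18*(16 + 209)/(55 + 18*(-95)))/((-1*(-39485))) + 43892/(-3633) = (18*225/(55 - 1710))/39485 + 43892*(-1/3633) = (18*225/(-1655))*(1/39485) - 43892/3633 = (18*(-1/1655)*225)*(1/39485) - 43892/3633 = -810/331*1/39485 - 43892/3633 = -162/2613907 - 43892/3633 = -114730194590/9496324131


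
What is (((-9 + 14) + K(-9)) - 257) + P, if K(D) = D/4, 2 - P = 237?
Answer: -1957/4 ≈ -489.25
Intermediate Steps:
P = -235 (P = 2 - 1*237 = 2 - 237 = -235)
K(D) = D/4 (K(D) = D*(¼) = D/4)
(((-9 + 14) + K(-9)) - 257) + P = (((-9 + 14) + (¼)*(-9)) - 257) - 235 = ((5 - 9/4) - 257) - 235 = (11/4 - 257) - 235 = -1017/4 - 235 = -1957/4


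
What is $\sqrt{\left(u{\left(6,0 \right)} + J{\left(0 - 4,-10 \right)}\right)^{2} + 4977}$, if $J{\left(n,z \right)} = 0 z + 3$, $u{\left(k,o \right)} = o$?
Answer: $3 \sqrt{554} \approx 70.612$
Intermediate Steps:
$J{\left(n,z \right)} = 3$ ($J{\left(n,z \right)} = 0 + 3 = 3$)
$\sqrt{\left(u{\left(6,0 \right)} + J{\left(0 - 4,-10 \right)}\right)^{2} + 4977} = \sqrt{\left(0 + 3\right)^{2} + 4977} = \sqrt{3^{2} + 4977} = \sqrt{9 + 4977} = \sqrt{4986} = 3 \sqrt{554}$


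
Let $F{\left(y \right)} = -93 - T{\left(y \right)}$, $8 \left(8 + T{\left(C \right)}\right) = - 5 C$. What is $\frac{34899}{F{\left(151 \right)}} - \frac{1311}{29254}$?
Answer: $\frac{2722461481}{731350} \approx 3722.5$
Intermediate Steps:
$T{\left(C \right)} = -8 - \frac{5 C}{8}$ ($T{\left(C \right)} = -8 + \frac{\left(-5\right) C}{8} = -8 - \frac{5 C}{8}$)
$F{\left(y \right)} = -85 + \frac{5 y}{8}$ ($F{\left(y \right)} = -93 - \left(-8 - \frac{5 y}{8}\right) = -93 + \left(8 + \frac{5 y}{8}\right) = -85 + \frac{5 y}{8}$)
$\frac{34899}{F{\left(151 \right)}} - \frac{1311}{29254} = \frac{34899}{-85 + \frac{5}{8} \cdot 151} - \frac{1311}{29254} = \frac{34899}{-85 + \frac{755}{8}} - \frac{1311}{29254} = \frac{34899}{\frac{75}{8}} - \frac{1311}{29254} = 34899 \cdot \frac{8}{75} - \frac{1311}{29254} = \frac{93064}{25} - \frac{1311}{29254} = \frac{2722461481}{731350}$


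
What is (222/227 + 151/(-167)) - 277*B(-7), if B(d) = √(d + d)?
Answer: 2797/37909 - 277*I*√14 ≈ 0.073782 - 1036.4*I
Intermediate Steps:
B(d) = √2*√d (B(d) = √(2*d) = √2*√d)
(222/227 + 151/(-167)) - 277*B(-7) = (222/227 + 151/(-167)) - 277*√2*√(-7) = (222*(1/227) + 151*(-1/167)) - 277*√2*I*√7 = (222/227 - 151/167) - 277*I*√14 = 2797/37909 - 277*I*√14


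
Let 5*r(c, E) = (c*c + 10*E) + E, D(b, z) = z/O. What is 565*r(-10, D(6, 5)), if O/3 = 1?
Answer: 40115/3 ≈ 13372.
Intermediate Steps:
O = 3 (O = 3*1 = 3)
D(b, z) = z/3
r(c, E) = c**2/5 + 11*E/5 (r(c, E) = ((c*c + 10*E) + E)/5 = ((c**2 + 10*E) + E)/5 = (c**2 + 11*E)/5 = c**2/5 + 11*E/5)
565*r(-10, D(6, 5)) = 565*((1/5)*(-10)**2 + 11*((1/3)*5)/5) = 565*((1/5)*100 + (11/5)*(5/3)) = 565*(20 + 11/3) = 565*(71/3) = 40115/3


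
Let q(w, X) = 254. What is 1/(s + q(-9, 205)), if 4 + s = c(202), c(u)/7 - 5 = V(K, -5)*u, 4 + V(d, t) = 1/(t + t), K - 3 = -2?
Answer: -5/27562 ≈ -0.00018141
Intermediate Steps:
K = 1 (K = 3 - 2 = 1)
V(d, t) = -4 + 1/(2*t) (V(d, t) = -4 + 1/(t + t) = -4 + 1/(2*t))
c(u) = 35 - 287*u/10 (c(u) = 35 + 7*((-4 + (½)/(-5))*u) = 35 + 7*((-4 + (½)*(-⅕))*u) = 35 + 7*((-4 - ⅒)*u) = 35 + 7*(-41*u/10) = 35 - 287*u/10)
s = -28832/5 (s = -4 + (35 - 287/10*202) = -4 + (35 - 28987/5) = -4 - 28812/5 = -28832/5 ≈ -5766.4)
1/(s + q(-9, 205)) = 1/(-28832/5 + 254) = 1/(-27562/5) = -5/27562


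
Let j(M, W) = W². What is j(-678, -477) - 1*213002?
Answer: 14527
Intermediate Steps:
j(-678, -477) - 1*213002 = (-477)² - 1*213002 = 227529 - 213002 = 14527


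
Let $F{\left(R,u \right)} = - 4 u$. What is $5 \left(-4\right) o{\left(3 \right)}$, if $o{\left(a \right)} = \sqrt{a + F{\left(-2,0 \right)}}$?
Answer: $- 20 \sqrt{3} \approx -34.641$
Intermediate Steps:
$o{\left(a \right)} = \sqrt{a}$ ($o{\left(a \right)} = \sqrt{a - 0} = \sqrt{a + 0} = \sqrt{a}$)
$5 \left(-4\right) o{\left(3 \right)} = 5 \left(-4\right) \sqrt{3} = - 20 \sqrt{3}$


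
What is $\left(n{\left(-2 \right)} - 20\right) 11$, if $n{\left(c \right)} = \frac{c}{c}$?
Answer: $-209$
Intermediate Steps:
$n{\left(c \right)} = 1$
$\left(n{\left(-2 \right)} - 20\right) 11 = \left(1 - 20\right) 11 = \left(-19\right) 11 = -209$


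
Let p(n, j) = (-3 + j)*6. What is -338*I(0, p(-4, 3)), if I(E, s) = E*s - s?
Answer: 0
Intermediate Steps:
p(n, j) = -18 + 6*j
I(E, s) = -s + E*s
-338*I(0, p(-4, 3)) = -338*(-18 + 6*3)*(-1 + 0) = -338*(-18 + 18)*(-1) = -0*(-1) = -338*0 = 0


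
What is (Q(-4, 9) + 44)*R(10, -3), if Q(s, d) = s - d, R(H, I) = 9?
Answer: 279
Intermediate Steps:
(Q(-4, 9) + 44)*R(10, -3) = ((-4 - 1*9) + 44)*9 = ((-4 - 9) + 44)*9 = (-13 + 44)*9 = 31*9 = 279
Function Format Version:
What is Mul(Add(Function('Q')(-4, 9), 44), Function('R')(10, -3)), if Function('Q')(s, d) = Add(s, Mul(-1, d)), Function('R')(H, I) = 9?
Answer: 279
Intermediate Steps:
Mul(Add(Function('Q')(-4, 9), 44), Function('R')(10, -3)) = Mul(Add(Add(-4, Mul(-1, 9)), 44), 9) = Mul(Add(Add(-4, -9), 44), 9) = Mul(Add(-13, 44), 9) = Mul(31, 9) = 279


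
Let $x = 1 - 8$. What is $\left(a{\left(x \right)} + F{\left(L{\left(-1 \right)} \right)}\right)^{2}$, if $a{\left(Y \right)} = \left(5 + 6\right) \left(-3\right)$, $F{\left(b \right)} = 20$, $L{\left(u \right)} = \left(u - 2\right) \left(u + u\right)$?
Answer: $169$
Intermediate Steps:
$L{\left(u \right)} = 2 u \left(-2 + u\right)$ ($L{\left(u \right)} = \left(-2 + u\right) 2 u = 2 u \left(-2 + u\right)$)
$x = -7$ ($x = 1 - 8 = -7$)
$a{\left(Y \right)} = -33$ ($a{\left(Y \right)} = 11 \left(-3\right) = -33$)
$\left(a{\left(x \right)} + F{\left(L{\left(-1 \right)} \right)}\right)^{2} = \left(-33 + 20\right)^{2} = \left(-13\right)^{2} = 169$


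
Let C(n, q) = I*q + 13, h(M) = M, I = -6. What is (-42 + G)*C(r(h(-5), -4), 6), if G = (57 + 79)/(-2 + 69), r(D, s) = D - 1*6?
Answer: 61594/67 ≈ 919.31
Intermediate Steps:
r(D, s) = -6 + D (r(D, s) = D - 6 = -6 + D)
G = 136/67 ≈ 2.0299
C(n, q) = 13 - 6*q (C(n, q) = -6*q + 13 = 13 - 6*q)
(-42 + G)*C(r(h(-5), -4), 6) = (-42 + 136/67)*(13 - 6*6) = -2678*(13 - 36)/67 = -2678/67*(-23) = 61594/67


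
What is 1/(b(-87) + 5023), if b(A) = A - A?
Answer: 1/5023 ≈ 0.00019908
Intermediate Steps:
b(A) = 0
1/(b(-87) + 5023) = 1/(0 + 5023) = 1/5023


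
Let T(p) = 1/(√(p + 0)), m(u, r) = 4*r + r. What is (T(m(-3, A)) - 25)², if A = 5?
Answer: 15376/25 ≈ 615.04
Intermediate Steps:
m(u, r) = 5*r
T(p) = p^(-½) (T(p) = 1/(√p) = p^(-½))
(T(m(-3, A)) - 25)² = ((5*5)^(-½) - 25)² = (25^(-½) - 25)² = (⅕ - 25)² = (-124/5)² = 15376/25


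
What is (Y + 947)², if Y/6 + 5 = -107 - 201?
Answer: 866761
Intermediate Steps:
Y = -1878 (Y = -30 + 6*(-107 - 201) = -30 + 6*(-308) = -30 - 1848 = -1878)
(Y + 947)² = (-1878 + 947)² = (-931)² = 866761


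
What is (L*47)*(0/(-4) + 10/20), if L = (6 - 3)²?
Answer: 423/2 ≈ 211.50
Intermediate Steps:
L = 9 (L = 3² = 9)
(L*47)*(0/(-4) + 10/20) = (9*47)*(0/(-4) + 10/20) = 423*(0*(-¼) + 10*(1/20)) = 423*(0 + ½) = 423*(½) = 423/2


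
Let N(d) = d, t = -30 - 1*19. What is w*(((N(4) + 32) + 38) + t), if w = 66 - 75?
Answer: -225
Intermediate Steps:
t = -49 (t = -30 - 19 = -49)
w = -9
w*(((N(4) + 32) + 38) + t) = -9*(((4 + 32) + 38) - 49) = -9*((36 + 38) - 49) = -9*(74 - 49) = -9*25 = -225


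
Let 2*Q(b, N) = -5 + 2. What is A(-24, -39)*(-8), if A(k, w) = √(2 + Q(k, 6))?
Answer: -4*√2 ≈ -5.6569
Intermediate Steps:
Q(b, N) = -3/2 (Q(b, N) = (-5 + 2)/2 = (½)*(-3) = -3/2)
A(k, w) = √2/2 (A(k, w) = √(2 - 3/2) = √(½) = √2/2)
A(-24, -39)*(-8) = (√2/2)*(-8) = -4*√2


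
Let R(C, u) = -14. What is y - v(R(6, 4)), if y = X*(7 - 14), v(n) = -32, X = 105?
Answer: -703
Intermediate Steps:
y = -735 (y = 105*(7 - 14) = 105*(-7) = -735)
y - v(R(6, 4)) = -735 - 1*(-32) = -735 + 32 = -703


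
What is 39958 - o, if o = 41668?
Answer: -1710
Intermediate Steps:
39958 - o = 39958 - 1*41668 = 39958 - 41668 = -1710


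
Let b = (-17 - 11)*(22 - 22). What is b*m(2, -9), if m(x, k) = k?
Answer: 0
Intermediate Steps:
b = 0 (b = -28*0 = 0)
b*m(2, -9) = 0*(-9) = 0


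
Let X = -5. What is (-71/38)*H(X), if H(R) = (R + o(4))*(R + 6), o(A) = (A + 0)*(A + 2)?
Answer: -71/2 ≈ -35.500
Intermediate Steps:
o(A) = A*(2 + A)
H(R) = (6 + R)*(24 + R) (H(R) = (R + 4*(2 + 4))*(R + 6) = (R + 4*6)*(6 + R) = (R + 24)*(6 + R) = (24 + R)*(6 + R) = (6 + R)*(24 + R))
(-71/38)*H(X) = (-71/38)*(144 + (-5)² + 30*(-5)) = (-71*1/38)*(144 + 25 - 150) = -71/38*19 = -71/2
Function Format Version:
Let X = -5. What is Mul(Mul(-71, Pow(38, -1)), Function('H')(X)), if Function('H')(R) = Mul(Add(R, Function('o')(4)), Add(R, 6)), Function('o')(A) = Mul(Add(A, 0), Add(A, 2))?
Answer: Rational(-71, 2) ≈ -35.500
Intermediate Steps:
Function('o')(A) = Mul(A, Add(2, A))
Function('H')(R) = Mul(Add(6, R), Add(24, R)) (Function('H')(R) = Mul(Add(R, Mul(4, Add(2, 4))), Add(R, 6)) = Mul(Add(R, Mul(4, 6)), Add(6, R)) = Mul(Add(R, 24), Add(6, R)) = Mul(Add(24, R), Add(6, R)) = Mul(Add(6, R), Add(24, R)))
Mul(Mul(-71, Pow(38, -1)), Function('H')(X)) = Mul(Mul(-71, Pow(38, -1)), Add(144, Pow(-5, 2), Mul(30, -5))) = Mul(Mul(-71, Rational(1, 38)), Add(144, 25, -150)) = Mul(Rational(-71, 38), 19) = Rational(-71, 2)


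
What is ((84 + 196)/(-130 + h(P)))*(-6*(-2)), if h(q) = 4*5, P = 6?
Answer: -336/11 ≈ -30.545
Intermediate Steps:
h(q) = 20
((84 + 196)/(-130 + h(P)))*(-6*(-2)) = ((84 + 196)/(-130 + 20))*(-6*(-2)) = (280/(-110))*12 = (280*(-1/110))*12 = -28/11*12 = -336/11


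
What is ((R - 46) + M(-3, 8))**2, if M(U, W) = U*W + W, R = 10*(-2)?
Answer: 6724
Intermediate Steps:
R = -20
M(U, W) = W + U*W
((R - 46) + M(-3, 8))**2 = ((-20 - 46) + 8*(1 - 3))**2 = (-66 + 8*(-2))**2 = (-66 - 16)**2 = (-82)**2 = 6724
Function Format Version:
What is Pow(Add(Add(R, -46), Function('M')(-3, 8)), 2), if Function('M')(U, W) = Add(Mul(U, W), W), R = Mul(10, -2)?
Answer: 6724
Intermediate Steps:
R = -20
Function('M')(U, W) = Add(W, Mul(U, W))
Pow(Add(Add(R, -46), Function('M')(-3, 8)), 2) = Pow(Add(Add(-20, -46), Mul(8, Add(1, -3))), 2) = Pow(Add(-66, Mul(8, -2)), 2) = Pow(Add(-66, -16), 2) = Pow(-82, 2) = 6724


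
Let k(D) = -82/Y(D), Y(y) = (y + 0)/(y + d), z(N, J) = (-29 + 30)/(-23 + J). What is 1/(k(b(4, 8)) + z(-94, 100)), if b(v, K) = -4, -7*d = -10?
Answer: -77/4058 ≈ -0.018975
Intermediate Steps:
d = 10/7 (d = -1/7*(-10) = 10/7 ≈ 1.4286)
z(N, J) = 1/(-23 + J)
Y(y) = y/(10/7 + y) (Y(y) = (y + 0)/(y + 10/7) = y/(10/7 + y))
k(D) = -82*(10 + 7*D)/(7*D)
1/(k(b(4, 8)) + z(-94, 100)) = 1/((-82 - 820/7/(-4)) + 1/(-23 + 100)) = 1/((-82 - 820/7*(-1/4)) + 1/77) = 1/((-82 + 205/7) + 1/77) = 1/(-369/7 + 1/77) = 1/(-4058/77) = -77/4058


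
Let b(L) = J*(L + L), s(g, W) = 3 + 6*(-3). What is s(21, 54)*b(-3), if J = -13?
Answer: -1170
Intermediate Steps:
s(g, W) = -15 (s(g, W) = 3 - 18 = -15)
b(L) = -26*L (b(L) = -13*(L + L) = -26*L)
s(21, 54)*b(-3) = -(-390)*(-3) = -15*78 = -1170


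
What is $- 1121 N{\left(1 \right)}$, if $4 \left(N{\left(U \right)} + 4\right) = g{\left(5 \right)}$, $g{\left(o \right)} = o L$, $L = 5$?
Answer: $- \frac{10089}{4} \approx -2522.3$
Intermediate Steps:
$g{\left(o \right)} = 5 o$ ($g{\left(o \right)} = o 5 = 5 o$)
$N{\left(U \right)} = \frac{9}{4}$ ($N{\left(U \right)} = -4 + \frac{5 \cdot 5}{4} = -4 + \frac{1}{4} \cdot 25 = -4 + \frac{25}{4} = \frac{9}{4}$)
$- 1121 N{\left(1 \right)} = \left(-1121\right) \frac{9}{4} = - \frac{10089}{4}$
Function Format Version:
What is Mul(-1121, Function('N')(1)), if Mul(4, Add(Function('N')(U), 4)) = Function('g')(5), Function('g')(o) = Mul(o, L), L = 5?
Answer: Rational(-10089, 4) ≈ -2522.3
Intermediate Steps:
Function('g')(o) = Mul(5, o) (Function('g')(o) = Mul(o, 5) = Mul(5, o))
Function('N')(U) = Rational(9, 4) (Function('N')(U) = Add(-4, Mul(Rational(1, 4), Mul(5, 5))) = Add(-4, Mul(Rational(1, 4), 25)) = Add(-4, Rational(25, 4)) = Rational(9, 4))
Mul(-1121, Function('N')(1)) = Mul(-1121, Rational(9, 4)) = Rational(-10089, 4)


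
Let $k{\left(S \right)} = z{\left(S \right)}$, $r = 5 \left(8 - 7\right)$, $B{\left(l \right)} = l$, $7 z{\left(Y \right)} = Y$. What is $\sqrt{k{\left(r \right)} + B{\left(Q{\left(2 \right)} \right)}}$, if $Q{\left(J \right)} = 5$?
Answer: $\frac{2 \sqrt{70}}{7} \approx 2.3905$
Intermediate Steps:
$z{\left(Y \right)} = \frac{Y}{7}$
$r = 5$ ($r = 5 \cdot 1 = 5$)
$k{\left(S \right)} = \frac{S}{7}$
$\sqrt{k{\left(r \right)} + B{\left(Q{\left(2 \right)} \right)}} = \sqrt{\frac{1}{7} \cdot 5 + 5} = \sqrt{\frac{5}{7} + 5} = \sqrt{\frac{40}{7}} = \frac{2 \sqrt{70}}{7}$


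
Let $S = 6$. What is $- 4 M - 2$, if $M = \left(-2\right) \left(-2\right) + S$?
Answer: $-42$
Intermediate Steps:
$M = 10$ ($M = \left(-2\right) \left(-2\right) + 6 = 4 + 6 = 10$)
$- 4 M - 2 = \left(-4\right) 10 - 2 = -40 - 2 = -42$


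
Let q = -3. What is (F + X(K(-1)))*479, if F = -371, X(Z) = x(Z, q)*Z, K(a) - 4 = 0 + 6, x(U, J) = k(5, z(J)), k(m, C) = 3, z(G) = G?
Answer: -163339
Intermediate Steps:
x(U, J) = 3
K(a) = 10 (K(a) = 4 + (0 + 6) = 4 + 6 = 10)
X(Z) = 3*Z
(F + X(K(-1)))*479 = (-371 + 3*10)*479 = (-371 + 30)*479 = -341*479 = -163339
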